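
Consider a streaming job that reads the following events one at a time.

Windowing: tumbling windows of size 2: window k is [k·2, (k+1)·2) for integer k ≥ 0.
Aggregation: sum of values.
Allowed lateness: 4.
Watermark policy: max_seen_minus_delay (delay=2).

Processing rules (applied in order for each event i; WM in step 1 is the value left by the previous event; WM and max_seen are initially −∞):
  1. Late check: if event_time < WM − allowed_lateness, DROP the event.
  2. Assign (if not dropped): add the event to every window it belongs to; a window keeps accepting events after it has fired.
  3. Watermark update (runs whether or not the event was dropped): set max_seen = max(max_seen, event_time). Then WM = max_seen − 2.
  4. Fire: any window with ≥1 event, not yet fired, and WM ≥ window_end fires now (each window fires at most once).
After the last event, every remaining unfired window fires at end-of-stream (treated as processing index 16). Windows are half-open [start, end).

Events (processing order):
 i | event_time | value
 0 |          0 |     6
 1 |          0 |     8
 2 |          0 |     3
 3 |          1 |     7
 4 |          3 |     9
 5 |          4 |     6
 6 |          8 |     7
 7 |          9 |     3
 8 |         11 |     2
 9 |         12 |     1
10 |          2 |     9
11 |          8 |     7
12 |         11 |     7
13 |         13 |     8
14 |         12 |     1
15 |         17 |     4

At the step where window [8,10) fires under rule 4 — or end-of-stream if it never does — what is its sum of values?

i=0 t=0 v=6: → [0,2); WM=-2
i=1 t=0 v=8: → [0,2); WM=-2
i=2 t=0 v=3: → [0,2); WM=-2
i=3 t=1 v=7: → [0,2); WM=-1
i=4 t=3 v=9: → [2,4); WM=1
i=5 t=4 v=6: → [4,6); WM=2; [0,2) fires=24
i=6 t=8 v=7: → [8,10); WM=6; [2,4) fires=9 [4,6) fires=6
i=7 t=9 v=3: → [8,10); WM=7
i=8 t=11 v=2: → [10,12); WM=9
i=9 t=12 v=1: → [12,14); WM=10; [8,10) fires=10
i=10 t=2 v=9: DROP (t<10-4); WM=10
i=11 t=8 v=7: → [8,10); WM=10
i=12 t=11 v=7: → [10,12); WM=10
i=13 t=13 v=8: → [12,14); WM=11
i=14 t=12 v=1: → [12,14); WM=11
i=15 t=17 v=4: → [16,18); WM=15; [10,12) fires=9 [12,14) fires=10

10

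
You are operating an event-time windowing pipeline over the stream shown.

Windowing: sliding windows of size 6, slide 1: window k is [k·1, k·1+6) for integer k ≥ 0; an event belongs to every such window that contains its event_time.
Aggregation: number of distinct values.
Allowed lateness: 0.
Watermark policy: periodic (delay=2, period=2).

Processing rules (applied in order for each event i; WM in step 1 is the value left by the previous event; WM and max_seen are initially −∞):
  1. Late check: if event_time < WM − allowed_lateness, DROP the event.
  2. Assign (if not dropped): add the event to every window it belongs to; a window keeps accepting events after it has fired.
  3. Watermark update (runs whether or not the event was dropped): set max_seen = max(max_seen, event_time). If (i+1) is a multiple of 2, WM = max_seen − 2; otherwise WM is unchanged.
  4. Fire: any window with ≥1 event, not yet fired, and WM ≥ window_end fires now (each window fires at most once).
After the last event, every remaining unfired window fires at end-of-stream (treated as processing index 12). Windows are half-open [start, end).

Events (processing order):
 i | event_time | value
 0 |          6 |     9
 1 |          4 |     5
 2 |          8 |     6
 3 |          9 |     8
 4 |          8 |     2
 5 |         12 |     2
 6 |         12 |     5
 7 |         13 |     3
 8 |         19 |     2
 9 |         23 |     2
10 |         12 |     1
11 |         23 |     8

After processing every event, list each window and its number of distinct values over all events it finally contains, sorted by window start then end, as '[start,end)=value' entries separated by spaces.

i=0 t=6 v=9: → [6,12),[5,11),[4,10),[3,9),[2,8),[1,7); WM=−∞
i=1 t=4 v=5: → [4,10),[3,9),[2,8),[1,7),[0,6); WM=4
i=2 t=8 v=6: → [8,14),[7,13),[6,12),[5,11),[4,10),[3,9); WM=4
i=3 t=9 v=8: → [9,15),[8,14),[7,13),[6,12),[5,11),[4,10); WM=7; [0,6) fires=1 [1,7) fires=2
i=4 t=8 v=2: → [8,14),[7,13),[6,12),[5,11),[4,10),[3,9); WM=7
i=5 t=12 v=2: → [12,18),[11,17),[10,16),[9,15),[8,14),[7,13); WM=10; [2,8) fires=2 [3,9) fires=4 [4,10) fires=5
i=6 t=12 v=5: → [12,18),[11,17),[10,16),[9,15),[8,14),[7,13); WM=10
i=7 t=13 v=3: → [13,19),[12,18),[11,17),[10,16),[9,15),[8,14); WM=11; [5,11) fires=4
i=8 t=19 v=2: → [19,25),[18,24),[17,23),[16,22),[15,21),[14,20); WM=11
i=9 t=23 v=2: → [23,29),[22,28),[21,27),[20,26),[19,25),[18,24); WM=21; [6,12) fires=4 [7,13) fires=4 [8,14) fires=5 [9,15) fires=4 [10,16) fires=3 [11,17) fires=3 [12,18) fires=3 [13,19) fires=1 [14,20) fires=1 [15,21) fires=1
i=10 t=12 v=1: DROP (t<21-0); WM=21
i=11 t=23 v=8: → [23,29),[22,28),[21,27),[20,26),[19,25),[18,24); WM=21

[0,6)=1 [1,7)=2 [2,8)=2 [3,9)=4 [4,10)=5 [5,11)=4 [6,12)=4 [7,13)=4 [8,14)=5 [9,15)=4 [10,16)=3 [11,17)=3 [12,18)=3 [13,19)=1 [14,20)=1 [15,21)=1 [16,22)=1 [17,23)=1 [18,24)=2 [19,25)=2 [20,26)=2 [21,27)=2 [22,28)=2 [23,29)=2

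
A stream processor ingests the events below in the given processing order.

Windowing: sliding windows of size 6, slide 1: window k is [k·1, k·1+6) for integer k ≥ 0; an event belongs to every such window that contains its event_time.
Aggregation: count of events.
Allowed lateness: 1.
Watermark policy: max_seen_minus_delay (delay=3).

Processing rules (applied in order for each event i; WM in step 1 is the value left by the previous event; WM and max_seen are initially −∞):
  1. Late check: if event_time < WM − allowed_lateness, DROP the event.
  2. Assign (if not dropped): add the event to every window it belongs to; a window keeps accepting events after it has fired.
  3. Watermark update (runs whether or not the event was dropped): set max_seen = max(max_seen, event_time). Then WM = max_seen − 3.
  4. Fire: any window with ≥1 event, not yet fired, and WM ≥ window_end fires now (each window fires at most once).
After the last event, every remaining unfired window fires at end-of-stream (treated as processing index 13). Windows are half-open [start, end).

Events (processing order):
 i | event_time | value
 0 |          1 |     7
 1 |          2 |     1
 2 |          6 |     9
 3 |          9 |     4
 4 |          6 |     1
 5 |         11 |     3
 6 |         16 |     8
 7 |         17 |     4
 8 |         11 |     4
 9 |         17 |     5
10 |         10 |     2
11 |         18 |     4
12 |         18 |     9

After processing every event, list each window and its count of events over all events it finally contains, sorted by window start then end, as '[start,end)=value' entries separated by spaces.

[0,6)=2 [1,7)=4 [2,8)=3 [3,9)=2 [4,10)=3 [5,11)=3 [6,12)=4 [7,13)=2 [8,14)=2 [9,15)=2 [10,16)=1 [11,17)=2 [12,18)=3 [13,19)=5 [14,20)=5 [15,21)=5 [16,22)=5 [17,23)=4 [18,24)=2

i=0 t=1 v=7: → [1,7),[0,6); WM=-2
i=1 t=2 v=1: → [2,8),[1,7),[0,6); WM=-1
i=2 t=6 v=9: → [6,12),[5,11),[4,10),[3,9),[2,8),[1,7); WM=3
i=3 t=9 v=4: → [9,15),[8,14),[7,13),[6,12),[5,11),[4,10); WM=6; [0,6) fires=2
i=4 t=6 v=1: → [6,12),[5,11),[4,10),[3,9),[2,8),[1,7); WM=6
i=5 t=11 v=3: → [11,17),[10,16),[9,15),[8,14),[7,13),[6,12); WM=8; [1,7) fires=4 [2,8) fires=3
i=6 t=16 v=8: → [16,22),[15,21),[14,20),[13,19),[12,18),[11,17); WM=13; [3,9) fires=2 [4,10) fires=3 [5,11) fires=3 [6,12) fires=4 [7,13) fires=2
i=7 t=17 v=4: → [17,23),[16,22),[15,21),[14,20),[13,19),[12,18); WM=14; [8,14) fires=2
i=8 t=11 v=4: DROP (t<14-1); WM=14
i=9 t=17 v=5: → [17,23),[16,22),[15,21),[14,20),[13,19),[12,18); WM=14
i=10 t=10 v=2: DROP (t<14-1); WM=14
i=11 t=18 v=4: → [18,24),[17,23),[16,22),[15,21),[14,20),[13,19); WM=15; [9,15) fires=2
i=12 t=18 v=9: → [18,24),[17,23),[16,22),[15,21),[14,20),[13,19); WM=15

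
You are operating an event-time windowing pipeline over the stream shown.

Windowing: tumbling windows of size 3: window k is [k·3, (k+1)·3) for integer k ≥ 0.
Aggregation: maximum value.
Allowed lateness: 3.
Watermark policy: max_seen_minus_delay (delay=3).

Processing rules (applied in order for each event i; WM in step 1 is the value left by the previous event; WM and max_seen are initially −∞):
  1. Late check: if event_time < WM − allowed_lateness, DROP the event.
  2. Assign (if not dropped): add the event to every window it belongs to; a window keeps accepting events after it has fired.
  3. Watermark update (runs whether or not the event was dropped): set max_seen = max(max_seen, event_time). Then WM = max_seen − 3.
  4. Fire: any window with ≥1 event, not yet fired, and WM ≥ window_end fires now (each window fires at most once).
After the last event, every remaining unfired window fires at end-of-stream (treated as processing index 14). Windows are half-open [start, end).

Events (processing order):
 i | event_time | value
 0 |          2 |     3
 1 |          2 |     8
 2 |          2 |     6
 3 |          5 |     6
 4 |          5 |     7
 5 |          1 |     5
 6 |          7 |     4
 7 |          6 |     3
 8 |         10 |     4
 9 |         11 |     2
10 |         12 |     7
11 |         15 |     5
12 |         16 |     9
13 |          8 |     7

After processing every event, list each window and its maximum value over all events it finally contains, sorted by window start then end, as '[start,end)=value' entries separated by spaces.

[0,3)=8 [3,6)=7 [6,9)=4 [9,12)=4 [12,15)=7 [15,18)=9

i=0 t=2 v=3: → [0,3); WM=-1
i=1 t=2 v=8: → [0,3); WM=-1
i=2 t=2 v=6: → [0,3); WM=-1
i=3 t=5 v=6: → [3,6); WM=2
i=4 t=5 v=7: → [3,6); WM=2
i=5 t=1 v=5: → [0,3); WM=2
i=6 t=7 v=4: → [6,9); WM=4; [0,3) fires=8
i=7 t=6 v=3: → [6,9); WM=4
i=8 t=10 v=4: → [9,12); WM=7; [3,6) fires=7
i=9 t=11 v=2: → [9,12); WM=8
i=10 t=12 v=7: → [12,15); WM=9; [6,9) fires=4
i=11 t=15 v=5: → [15,18); WM=12; [9,12) fires=4
i=12 t=16 v=9: → [15,18); WM=13
i=13 t=8 v=7: DROP (t<13-3); WM=13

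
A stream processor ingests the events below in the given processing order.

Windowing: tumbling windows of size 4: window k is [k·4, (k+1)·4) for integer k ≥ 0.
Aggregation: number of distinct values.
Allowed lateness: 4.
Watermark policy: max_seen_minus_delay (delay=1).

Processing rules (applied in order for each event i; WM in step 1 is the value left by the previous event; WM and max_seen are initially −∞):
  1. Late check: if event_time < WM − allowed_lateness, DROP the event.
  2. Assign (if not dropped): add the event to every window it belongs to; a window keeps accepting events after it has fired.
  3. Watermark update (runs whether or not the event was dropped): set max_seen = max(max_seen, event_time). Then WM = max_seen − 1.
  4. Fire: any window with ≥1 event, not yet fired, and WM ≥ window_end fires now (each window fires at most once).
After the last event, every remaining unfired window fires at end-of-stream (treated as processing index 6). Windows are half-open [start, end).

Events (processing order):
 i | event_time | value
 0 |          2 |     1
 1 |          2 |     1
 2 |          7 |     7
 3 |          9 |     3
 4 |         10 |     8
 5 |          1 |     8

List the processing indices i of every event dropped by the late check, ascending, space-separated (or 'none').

i=0 t=2 v=1: → [0,4); WM=1
i=1 t=2 v=1: → [0,4); WM=1
i=2 t=7 v=7: → [4,8); WM=6; [0,4) fires=1
i=3 t=9 v=3: → [8,12); WM=8; [4,8) fires=1
i=4 t=10 v=8: → [8,12); WM=9
i=5 t=1 v=8: DROP (t<9-4); WM=9

5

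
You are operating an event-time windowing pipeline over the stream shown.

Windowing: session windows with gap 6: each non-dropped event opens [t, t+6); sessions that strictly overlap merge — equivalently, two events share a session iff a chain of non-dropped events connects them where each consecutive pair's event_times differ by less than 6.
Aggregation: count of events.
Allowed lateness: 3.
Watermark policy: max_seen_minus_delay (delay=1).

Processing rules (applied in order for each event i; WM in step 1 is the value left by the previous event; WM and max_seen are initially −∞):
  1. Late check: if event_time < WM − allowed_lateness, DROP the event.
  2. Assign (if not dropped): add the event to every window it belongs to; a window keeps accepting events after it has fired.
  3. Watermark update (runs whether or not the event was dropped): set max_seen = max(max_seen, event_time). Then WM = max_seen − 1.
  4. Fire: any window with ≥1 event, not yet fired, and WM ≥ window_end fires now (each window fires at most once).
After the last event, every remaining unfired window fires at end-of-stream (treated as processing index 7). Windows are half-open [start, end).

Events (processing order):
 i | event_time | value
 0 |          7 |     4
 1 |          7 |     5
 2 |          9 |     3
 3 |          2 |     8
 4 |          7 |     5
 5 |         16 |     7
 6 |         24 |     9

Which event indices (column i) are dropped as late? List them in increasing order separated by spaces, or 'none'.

i=0 t=7 v=4: → [7,13); WM=6
i=1 t=7 v=5: → [7,13); WM=6
i=2 t=9 v=3: → [7,15); WM=8
i=3 t=2 v=8: DROP (t<8-3); WM=8
i=4 t=7 v=5: → [7,15); WM=8
i=5 t=16 v=7: → [16,22); WM=15
i=6 t=24 v=9: → [24,30); WM=23

3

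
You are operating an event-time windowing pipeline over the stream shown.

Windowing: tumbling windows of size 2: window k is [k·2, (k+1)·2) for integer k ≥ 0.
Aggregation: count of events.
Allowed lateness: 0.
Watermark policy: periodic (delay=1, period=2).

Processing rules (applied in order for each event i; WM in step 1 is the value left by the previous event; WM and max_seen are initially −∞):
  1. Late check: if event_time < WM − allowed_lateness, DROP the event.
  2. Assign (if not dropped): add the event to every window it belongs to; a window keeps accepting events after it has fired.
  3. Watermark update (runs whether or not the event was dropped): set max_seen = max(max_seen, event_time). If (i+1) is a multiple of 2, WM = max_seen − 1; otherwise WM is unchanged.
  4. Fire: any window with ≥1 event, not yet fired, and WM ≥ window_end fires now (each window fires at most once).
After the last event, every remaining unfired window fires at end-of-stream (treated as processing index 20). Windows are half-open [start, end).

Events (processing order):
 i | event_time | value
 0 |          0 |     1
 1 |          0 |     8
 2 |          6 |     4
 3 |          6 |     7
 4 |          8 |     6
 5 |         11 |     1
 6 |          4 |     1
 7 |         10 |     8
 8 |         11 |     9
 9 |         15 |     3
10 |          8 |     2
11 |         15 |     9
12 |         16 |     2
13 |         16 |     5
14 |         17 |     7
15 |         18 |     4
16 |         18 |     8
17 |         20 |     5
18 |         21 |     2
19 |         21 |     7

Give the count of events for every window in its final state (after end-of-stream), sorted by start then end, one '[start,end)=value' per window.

i=0 t=0 v=1: → [0,2); WM=−∞
i=1 t=0 v=8: → [0,2); WM=-1
i=2 t=6 v=4: → [6,8); WM=-1
i=3 t=6 v=7: → [6,8); WM=5; [0,2) fires=2
i=4 t=8 v=6: → [8,10); WM=5
i=5 t=11 v=1: → [10,12); WM=10; [6,8) fires=2 [8,10) fires=1
i=6 t=4 v=1: DROP (t<10-0); WM=10
i=7 t=10 v=8: → [10,12); WM=10
i=8 t=11 v=9: → [10,12); WM=10
i=9 t=15 v=3: → [14,16); WM=14; [10,12) fires=3
i=10 t=8 v=2: DROP (t<14-0); WM=14
i=11 t=15 v=9: → [14,16); WM=14
i=12 t=16 v=2: → [16,18); WM=14
i=13 t=16 v=5: → [16,18); WM=15
i=14 t=17 v=7: → [16,18); WM=15
i=15 t=18 v=4: → [18,20); WM=17; [14,16) fires=2
i=16 t=18 v=8: → [18,20); WM=17
i=17 t=20 v=5: → [20,22); WM=19; [16,18) fires=3
i=18 t=21 v=2: → [20,22); WM=19
i=19 t=21 v=7: → [20,22); WM=20; [18,20) fires=2

[0,2)=2 [6,8)=2 [8,10)=1 [10,12)=3 [14,16)=2 [16,18)=3 [18,20)=2 [20,22)=3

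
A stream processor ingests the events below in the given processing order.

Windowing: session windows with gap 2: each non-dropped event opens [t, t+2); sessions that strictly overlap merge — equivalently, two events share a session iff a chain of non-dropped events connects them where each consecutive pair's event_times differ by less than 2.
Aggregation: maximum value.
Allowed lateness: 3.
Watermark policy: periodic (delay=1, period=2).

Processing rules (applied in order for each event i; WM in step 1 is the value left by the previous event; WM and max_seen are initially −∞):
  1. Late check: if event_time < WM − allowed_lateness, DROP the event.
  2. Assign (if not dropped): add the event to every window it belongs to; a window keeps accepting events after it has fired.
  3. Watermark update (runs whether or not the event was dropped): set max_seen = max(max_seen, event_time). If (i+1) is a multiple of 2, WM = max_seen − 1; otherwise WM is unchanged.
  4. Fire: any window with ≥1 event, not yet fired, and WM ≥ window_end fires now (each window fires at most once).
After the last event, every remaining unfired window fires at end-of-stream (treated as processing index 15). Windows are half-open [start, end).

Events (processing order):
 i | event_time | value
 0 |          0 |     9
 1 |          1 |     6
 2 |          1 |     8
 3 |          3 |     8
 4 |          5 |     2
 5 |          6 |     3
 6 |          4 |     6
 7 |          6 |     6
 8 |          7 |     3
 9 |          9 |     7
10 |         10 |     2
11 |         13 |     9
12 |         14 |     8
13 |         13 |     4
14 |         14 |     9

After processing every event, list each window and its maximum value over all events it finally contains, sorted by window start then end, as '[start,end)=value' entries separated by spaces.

[0,3)=9 [3,9)=8 [9,12)=7 [13,16)=9

i=0 t=0 v=9: → [0,2); WM=−∞
i=1 t=1 v=6: → [0,3); WM=0
i=2 t=1 v=8: → [0,3); WM=0
i=3 t=3 v=8: → [3,5); WM=2
i=4 t=5 v=2: → [5,7); WM=2
i=5 t=6 v=3: → [5,8); WM=5
i=6 t=4 v=6: → [3,8); WM=5
i=7 t=6 v=6: → [3,8); WM=5
i=8 t=7 v=3: → [3,9); WM=5
i=9 t=9 v=7: → [9,11); WM=8
i=10 t=10 v=2: → [9,12); WM=8
i=11 t=13 v=9: → [13,15); WM=12
i=12 t=14 v=8: → [13,16); WM=12
i=13 t=13 v=4: → [13,16); WM=13
i=14 t=14 v=9: → [13,16); WM=13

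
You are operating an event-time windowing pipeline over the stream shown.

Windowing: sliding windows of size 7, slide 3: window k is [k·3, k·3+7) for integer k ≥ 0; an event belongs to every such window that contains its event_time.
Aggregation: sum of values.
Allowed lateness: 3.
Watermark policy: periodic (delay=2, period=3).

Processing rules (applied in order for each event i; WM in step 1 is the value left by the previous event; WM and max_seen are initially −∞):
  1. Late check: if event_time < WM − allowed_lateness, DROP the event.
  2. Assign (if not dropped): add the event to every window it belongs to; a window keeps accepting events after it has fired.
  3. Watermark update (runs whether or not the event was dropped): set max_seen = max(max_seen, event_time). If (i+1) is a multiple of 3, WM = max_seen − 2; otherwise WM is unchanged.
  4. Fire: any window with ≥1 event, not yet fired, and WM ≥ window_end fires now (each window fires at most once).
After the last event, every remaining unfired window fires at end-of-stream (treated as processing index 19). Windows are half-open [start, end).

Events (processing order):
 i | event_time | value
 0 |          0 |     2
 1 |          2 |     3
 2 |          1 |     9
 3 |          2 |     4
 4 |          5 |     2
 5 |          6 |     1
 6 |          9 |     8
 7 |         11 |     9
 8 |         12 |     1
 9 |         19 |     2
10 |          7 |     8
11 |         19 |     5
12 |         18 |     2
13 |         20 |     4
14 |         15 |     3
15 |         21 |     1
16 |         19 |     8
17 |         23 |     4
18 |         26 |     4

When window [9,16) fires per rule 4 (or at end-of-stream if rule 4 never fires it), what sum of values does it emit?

i=0 t=0 v=2: → [0,7); WM=−∞
i=1 t=2 v=3: → [0,7); WM=−∞
i=2 t=1 v=9: → [0,7); WM=0
i=3 t=2 v=4: → [0,7); WM=0
i=4 t=5 v=2: → [3,10),[0,7); WM=0
i=5 t=6 v=1: → [6,13),[3,10),[0,7); WM=4
i=6 t=9 v=8: → [9,16),[6,13),[3,10); WM=4
i=7 t=11 v=9: → [9,16),[6,13); WM=4
i=8 t=12 v=1: → [12,19),[9,16),[6,13); WM=10; [0,7) fires=21 [3,10) fires=11
i=9 t=19 v=2: → [18,25),[15,22); WM=10
i=10 t=7 v=8: → [6,13),[3,10); WM=10
i=11 t=19 v=5: → [18,25),[15,22); WM=17; [6,13) fires=27 [9,16) fires=18
i=12 t=18 v=2: → [18,25),[15,22),[12,19); WM=17
i=13 t=20 v=4: → [18,25),[15,22); WM=17
i=14 t=15 v=3: → [15,22),[12,19),[9,16); WM=18
i=15 t=21 v=1: → [21,28),[18,25),[15,22); WM=18
i=16 t=19 v=8: → [18,25),[15,22); WM=18
i=17 t=23 v=4: → [21,28),[18,25); WM=21; [12,19) fires=6
i=18 t=26 v=4: → [24,31),[21,28); WM=21

18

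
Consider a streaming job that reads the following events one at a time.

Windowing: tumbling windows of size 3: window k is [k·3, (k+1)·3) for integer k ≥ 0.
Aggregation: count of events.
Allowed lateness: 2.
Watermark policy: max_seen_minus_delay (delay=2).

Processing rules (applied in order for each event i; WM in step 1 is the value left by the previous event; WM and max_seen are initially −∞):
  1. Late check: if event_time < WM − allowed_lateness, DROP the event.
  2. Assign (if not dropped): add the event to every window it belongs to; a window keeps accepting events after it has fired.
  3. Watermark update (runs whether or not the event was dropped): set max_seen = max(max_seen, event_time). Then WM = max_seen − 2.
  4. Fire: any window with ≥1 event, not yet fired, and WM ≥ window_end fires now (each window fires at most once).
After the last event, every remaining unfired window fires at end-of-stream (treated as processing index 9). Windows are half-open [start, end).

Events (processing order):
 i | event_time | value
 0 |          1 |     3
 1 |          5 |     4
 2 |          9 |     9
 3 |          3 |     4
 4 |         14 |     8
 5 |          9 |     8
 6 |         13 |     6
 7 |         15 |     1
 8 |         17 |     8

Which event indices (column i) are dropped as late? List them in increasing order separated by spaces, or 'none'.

i=0 t=1 v=3: → [0,3); WM=-1
i=1 t=5 v=4: → [3,6); WM=3; [0,3) fires=1
i=2 t=9 v=9: → [9,12); WM=7; [3,6) fires=1
i=3 t=3 v=4: DROP (t<7-2); WM=7
i=4 t=14 v=8: → [12,15); WM=12; [9,12) fires=1
i=5 t=9 v=8: DROP (t<12-2); WM=12
i=6 t=13 v=6: → [12,15); WM=12
i=7 t=15 v=1: → [15,18); WM=13
i=8 t=17 v=8: → [15,18); WM=15; [12,15) fires=2

3 5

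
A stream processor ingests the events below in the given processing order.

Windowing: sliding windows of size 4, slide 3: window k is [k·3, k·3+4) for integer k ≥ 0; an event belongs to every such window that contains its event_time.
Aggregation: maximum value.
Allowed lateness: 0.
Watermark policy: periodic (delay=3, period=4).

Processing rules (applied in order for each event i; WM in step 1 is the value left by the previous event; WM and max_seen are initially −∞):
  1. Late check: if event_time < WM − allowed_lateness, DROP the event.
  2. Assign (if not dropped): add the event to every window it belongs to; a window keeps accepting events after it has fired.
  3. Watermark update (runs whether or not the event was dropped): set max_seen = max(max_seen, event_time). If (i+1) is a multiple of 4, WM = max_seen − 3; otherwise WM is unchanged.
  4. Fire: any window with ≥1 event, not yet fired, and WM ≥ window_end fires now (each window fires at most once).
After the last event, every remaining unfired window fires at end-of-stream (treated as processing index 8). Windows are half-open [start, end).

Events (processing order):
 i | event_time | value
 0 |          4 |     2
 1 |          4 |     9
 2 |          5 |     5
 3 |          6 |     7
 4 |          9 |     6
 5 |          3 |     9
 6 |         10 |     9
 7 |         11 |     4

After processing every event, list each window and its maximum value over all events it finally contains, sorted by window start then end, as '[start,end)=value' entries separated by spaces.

[0,4)=9 [3,7)=9 [6,10)=7 [9,13)=9

i=0 t=4 v=2: → [3,7); WM=−∞
i=1 t=4 v=9: → [3,7); WM=−∞
i=2 t=5 v=5: → [3,7); WM=−∞
i=3 t=6 v=7: → [6,10),[3,7); WM=3
i=4 t=9 v=6: → [9,13),[6,10); WM=3
i=5 t=3 v=9: → [3,7),[0,4); WM=3
i=6 t=10 v=9: → [9,13); WM=3
i=7 t=11 v=4: → [9,13); WM=8; [0,4) fires=9 [3,7) fires=9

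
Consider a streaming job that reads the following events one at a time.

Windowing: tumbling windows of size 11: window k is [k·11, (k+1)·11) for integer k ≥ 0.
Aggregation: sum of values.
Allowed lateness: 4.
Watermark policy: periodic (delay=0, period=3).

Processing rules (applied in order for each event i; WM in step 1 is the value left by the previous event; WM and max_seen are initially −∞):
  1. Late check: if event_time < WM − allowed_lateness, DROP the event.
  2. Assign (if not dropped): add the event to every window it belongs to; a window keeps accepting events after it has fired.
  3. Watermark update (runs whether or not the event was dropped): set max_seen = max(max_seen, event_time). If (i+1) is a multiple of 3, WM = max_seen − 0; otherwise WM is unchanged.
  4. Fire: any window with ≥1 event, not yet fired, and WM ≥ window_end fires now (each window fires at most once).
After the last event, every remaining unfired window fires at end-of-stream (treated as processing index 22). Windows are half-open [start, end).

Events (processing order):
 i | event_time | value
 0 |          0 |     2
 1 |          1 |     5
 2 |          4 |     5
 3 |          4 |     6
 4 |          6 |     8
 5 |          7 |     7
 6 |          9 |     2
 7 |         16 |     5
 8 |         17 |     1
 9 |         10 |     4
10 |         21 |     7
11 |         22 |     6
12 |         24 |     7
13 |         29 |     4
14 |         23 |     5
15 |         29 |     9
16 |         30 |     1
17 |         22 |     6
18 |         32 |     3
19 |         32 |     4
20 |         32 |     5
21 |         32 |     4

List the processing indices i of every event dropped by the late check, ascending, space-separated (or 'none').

9 17

i=0 t=0 v=2: → [0,11); WM=−∞
i=1 t=1 v=5: → [0,11); WM=−∞
i=2 t=4 v=5: → [0,11); WM=4
i=3 t=4 v=6: → [0,11); WM=4
i=4 t=6 v=8: → [0,11); WM=4
i=5 t=7 v=7: → [0,11); WM=7
i=6 t=9 v=2: → [0,11); WM=7
i=7 t=16 v=5: → [11,22); WM=7
i=8 t=17 v=1: → [11,22); WM=17; [0,11) fires=35
i=9 t=10 v=4: DROP (t<17-4); WM=17
i=10 t=21 v=7: → [11,22); WM=17
i=11 t=22 v=6: → [22,33); WM=22; [11,22) fires=13
i=12 t=24 v=7: → [22,33); WM=22
i=13 t=29 v=4: → [22,33); WM=22
i=14 t=23 v=5: → [22,33); WM=29
i=15 t=29 v=9: → [22,33); WM=29
i=16 t=30 v=1: → [22,33); WM=29
i=17 t=22 v=6: DROP (t<29-4); WM=30
i=18 t=32 v=3: → [22,33); WM=30
i=19 t=32 v=4: → [22,33); WM=30
i=20 t=32 v=5: → [22,33); WM=32
i=21 t=32 v=4: → [22,33); WM=32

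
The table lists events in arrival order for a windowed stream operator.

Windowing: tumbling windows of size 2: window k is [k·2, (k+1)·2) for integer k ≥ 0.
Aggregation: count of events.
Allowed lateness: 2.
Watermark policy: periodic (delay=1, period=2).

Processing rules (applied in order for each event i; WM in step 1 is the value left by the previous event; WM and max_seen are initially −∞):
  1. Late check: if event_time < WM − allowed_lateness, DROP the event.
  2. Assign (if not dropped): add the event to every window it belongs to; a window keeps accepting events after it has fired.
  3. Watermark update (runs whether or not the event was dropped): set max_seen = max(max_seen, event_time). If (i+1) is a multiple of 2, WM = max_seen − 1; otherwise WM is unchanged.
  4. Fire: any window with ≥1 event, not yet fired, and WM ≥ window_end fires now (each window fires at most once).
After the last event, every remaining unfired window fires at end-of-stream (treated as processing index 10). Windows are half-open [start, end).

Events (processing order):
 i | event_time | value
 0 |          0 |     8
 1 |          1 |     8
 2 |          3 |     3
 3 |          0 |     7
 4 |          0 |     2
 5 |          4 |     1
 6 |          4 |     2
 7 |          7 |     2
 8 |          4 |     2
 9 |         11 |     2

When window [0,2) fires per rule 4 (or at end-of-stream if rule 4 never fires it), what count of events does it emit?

i=0 t=0 v=8: → [0,2); WM=−∞
i=1 t=1 v=8: → [0,2); WM=0
i=2 t=3 v=3: → [2,4); WM=0
i=3 t=0 v=7: → [0,2); WM=2; [0,2) fires=3
i=4 t=0 v=2: → [0,2); WM=2
i=5 t=4 v=1: → [4,6); WM=3
i=6 t=4 v=2: → [4,6); WM=3
i=7 t=7 v=2: → [6,8); WM=6; [2,4) fires=1 [4,6) fires=2
i=8 t=4 v=2: → [4,6); WM=6
i=9 t=11 v=2: → [10,12); WM=10; [6,8) fires=1

3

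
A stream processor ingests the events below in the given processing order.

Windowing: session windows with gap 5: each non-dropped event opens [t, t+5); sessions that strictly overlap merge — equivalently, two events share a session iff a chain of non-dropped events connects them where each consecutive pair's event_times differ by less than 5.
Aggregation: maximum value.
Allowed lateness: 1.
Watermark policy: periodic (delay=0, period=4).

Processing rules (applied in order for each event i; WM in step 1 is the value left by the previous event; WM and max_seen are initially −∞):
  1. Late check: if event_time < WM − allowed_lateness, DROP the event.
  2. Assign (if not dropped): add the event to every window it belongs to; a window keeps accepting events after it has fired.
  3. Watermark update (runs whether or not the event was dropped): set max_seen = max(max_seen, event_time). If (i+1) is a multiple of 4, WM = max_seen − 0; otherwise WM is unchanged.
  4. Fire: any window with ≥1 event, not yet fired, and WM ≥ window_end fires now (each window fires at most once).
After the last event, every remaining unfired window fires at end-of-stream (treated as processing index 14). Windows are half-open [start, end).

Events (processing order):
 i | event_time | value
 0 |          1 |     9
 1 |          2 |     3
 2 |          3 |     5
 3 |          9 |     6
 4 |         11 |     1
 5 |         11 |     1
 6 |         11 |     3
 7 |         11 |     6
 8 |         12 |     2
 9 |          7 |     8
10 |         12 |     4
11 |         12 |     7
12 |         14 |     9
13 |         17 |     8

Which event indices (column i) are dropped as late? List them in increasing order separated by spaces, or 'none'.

9

i=0 t=1 v=9: → [1,6); WM=−∞
i=1 t=2 v=3: → [1,7); WM=−∞
i=2 t=3 v=5: → [1,8); WM=−∞
i=3 t=9 v=6: → [9,14); WM=9
i=4 t=11 v=1: → [9,16); WM=9
i=5 t=11 v=1: → [9,16); WM=9
i=6 t=11 v=3: → [9,16); WM=9
i=7 t=11 v=6: → [9,16); WM=11
i=8 t=12 v=2: → [9,17); WM=11
i=9 t=7 v=8: DROP (t<11-1); WM=11
i=10 t=12 v=4: → [9,17); WM=11
i=11 t=12 v=7: → [9,17); WM=12
i=12 t=14 v=9: → [9,19); WM=12
i=13 t=17 v=8: → [9,22); WM=12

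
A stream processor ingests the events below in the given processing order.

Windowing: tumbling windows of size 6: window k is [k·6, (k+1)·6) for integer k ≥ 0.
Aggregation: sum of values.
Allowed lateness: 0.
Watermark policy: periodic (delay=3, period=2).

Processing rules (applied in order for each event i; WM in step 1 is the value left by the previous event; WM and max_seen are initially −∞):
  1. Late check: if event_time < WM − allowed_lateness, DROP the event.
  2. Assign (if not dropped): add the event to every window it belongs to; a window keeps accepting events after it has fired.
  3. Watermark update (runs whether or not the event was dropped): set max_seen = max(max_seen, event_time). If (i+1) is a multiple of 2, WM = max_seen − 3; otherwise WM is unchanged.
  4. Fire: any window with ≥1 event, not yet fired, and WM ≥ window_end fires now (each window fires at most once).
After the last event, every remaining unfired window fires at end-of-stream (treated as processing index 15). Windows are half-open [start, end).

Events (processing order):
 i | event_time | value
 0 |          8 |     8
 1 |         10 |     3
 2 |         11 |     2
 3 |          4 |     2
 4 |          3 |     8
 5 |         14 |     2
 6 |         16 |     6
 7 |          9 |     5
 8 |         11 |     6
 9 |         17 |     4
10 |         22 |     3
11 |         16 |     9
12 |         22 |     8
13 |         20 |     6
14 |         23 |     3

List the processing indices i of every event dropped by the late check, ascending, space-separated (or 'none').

3 4 7 8

i=0 t=8 v=8: → [6,12); WM=−∞
i=1 t=10 v=3: → [6,12); WM=7
i=2 t=11 v=2: → [6,12); WM=7
i=3 t=4 v=2: DROP (t<7-0); WM=8
i=4 t=3 v=8: DROP (t<8-0); WM=8
i=5 t=14 v=2: → [12,18); WM=11
i=6 t=16 v=6: → [12,18); WM=11
i=7 t=9 v=5: DROP (t<11-0); WM=13; [6,12) fires=13
i=8 t=11 v=6: DROP (t<13-0); WM=13
i=9 t=17 v=4: → [12,18); WM=14
i=10 t=22 v=3: → [18,24); WM=14
i=11 t=16 v=9: → [12,18); WM=19; [12,18) fires=21
i=12 t=22 v=8: → [18,24); WM=19
i=13 t=20 v=6: → [18,24); WM=19
i=14 t=23 v=3: → [18,24); WM=19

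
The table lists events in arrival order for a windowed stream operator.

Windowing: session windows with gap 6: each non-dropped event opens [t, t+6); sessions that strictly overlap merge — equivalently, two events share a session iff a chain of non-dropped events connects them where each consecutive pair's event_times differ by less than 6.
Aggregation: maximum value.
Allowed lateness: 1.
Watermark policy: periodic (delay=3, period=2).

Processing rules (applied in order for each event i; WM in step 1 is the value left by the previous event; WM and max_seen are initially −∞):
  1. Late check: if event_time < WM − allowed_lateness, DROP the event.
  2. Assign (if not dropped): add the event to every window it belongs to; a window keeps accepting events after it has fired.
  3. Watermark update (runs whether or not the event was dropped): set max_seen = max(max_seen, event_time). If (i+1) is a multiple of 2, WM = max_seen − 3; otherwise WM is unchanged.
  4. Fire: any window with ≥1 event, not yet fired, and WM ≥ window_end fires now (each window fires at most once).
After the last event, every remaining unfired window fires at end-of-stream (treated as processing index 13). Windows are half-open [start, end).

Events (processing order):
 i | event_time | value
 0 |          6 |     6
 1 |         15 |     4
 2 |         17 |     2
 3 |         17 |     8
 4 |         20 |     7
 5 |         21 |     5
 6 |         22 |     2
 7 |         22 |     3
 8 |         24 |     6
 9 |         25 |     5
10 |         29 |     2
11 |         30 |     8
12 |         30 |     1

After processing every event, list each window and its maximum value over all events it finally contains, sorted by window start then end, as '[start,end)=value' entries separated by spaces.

[6,12)=6 [15,36)=8

i=0 t=6 v=6: → [6,12); WM=−∞
i=1 t=15 v=4: → [15,21); WM=12
i=2 t=17 v=2: → [15,23); WM=12
i=3 t=17 v=8: → [15,23); WM=14
i=4 t=20 v=7: → [15,26); WM=14
i=5 t=21 v=5: → [15,27); WM=18
i=6 t=22 v=2: → [15,28); WM=18
i=7 t=22 v=3: → [15,28); WM=19
i=8 t=24 v=6: → [15,30); WM=19
i=9 t=25 v=5: → [15,31); WM=22
i=10 t=29 v=2: → [15,35); WM=22
i=11 t=30 v=8: → [15,36); WM=27
i=12 t=30 v=1: → [15,36); WM=27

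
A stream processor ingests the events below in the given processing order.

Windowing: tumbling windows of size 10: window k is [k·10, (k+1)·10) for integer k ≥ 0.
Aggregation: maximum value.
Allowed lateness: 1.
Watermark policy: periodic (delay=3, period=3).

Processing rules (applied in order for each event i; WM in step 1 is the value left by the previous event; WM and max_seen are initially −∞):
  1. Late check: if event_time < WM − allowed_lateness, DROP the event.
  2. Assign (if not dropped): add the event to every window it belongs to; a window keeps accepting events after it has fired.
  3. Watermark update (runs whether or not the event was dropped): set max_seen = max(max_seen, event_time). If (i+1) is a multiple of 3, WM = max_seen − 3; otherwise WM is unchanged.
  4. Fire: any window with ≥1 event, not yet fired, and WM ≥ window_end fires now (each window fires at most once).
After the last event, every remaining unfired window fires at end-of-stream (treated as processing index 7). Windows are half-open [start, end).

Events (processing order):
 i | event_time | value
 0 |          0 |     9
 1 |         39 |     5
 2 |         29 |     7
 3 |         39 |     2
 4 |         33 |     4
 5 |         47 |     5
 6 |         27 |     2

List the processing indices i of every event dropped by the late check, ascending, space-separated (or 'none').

i=0 t=0 v=9: → [0,10); WM=−∞
i=1 t=39 v=5: → [30,40); WM=−∞
i=2 t=29 v=7: → [20,30); WM=36; [0,10) fires=9 [20,30) fires=7
i=3 t=39 v=2: → [30,40); WM=36
i=4 t=33 v=4: DROP (t<36-1); WM=36
i=5 t=47 v=5: → [40,50); WM=44; [30,40) fires=5
i=6 t=27 v=2: DROP (t<44-1); WM=44

4 6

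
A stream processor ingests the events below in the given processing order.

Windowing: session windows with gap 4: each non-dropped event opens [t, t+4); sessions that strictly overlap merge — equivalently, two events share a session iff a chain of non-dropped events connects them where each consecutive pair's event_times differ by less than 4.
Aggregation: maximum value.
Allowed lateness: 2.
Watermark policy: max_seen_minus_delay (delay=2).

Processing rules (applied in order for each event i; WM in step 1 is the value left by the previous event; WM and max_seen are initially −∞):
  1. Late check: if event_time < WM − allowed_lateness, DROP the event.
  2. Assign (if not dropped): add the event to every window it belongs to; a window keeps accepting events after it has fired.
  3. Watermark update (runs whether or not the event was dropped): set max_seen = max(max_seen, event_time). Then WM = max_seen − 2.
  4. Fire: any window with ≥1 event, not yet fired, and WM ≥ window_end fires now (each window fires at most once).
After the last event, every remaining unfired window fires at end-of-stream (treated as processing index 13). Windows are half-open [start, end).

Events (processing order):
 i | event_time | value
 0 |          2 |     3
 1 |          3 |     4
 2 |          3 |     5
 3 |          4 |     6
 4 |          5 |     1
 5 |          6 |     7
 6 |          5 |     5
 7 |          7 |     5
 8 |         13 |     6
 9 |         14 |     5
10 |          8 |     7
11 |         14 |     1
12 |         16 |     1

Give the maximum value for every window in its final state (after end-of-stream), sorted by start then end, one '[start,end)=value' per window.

[2,11)=7 [13,20)=6

i=0 t=2 v=3: → [2,6); WM=0
i=1 t=3 v=4: → [2,7); WM=1
i=2 t=3 v=5: → [2,7); WM=1
i=3 t=4 v=6: → [2,8); WM=2
i=4 t=5 v=1: → [2,9); WM=3
i=5 t=6 v=7: → [2,10); WM=4
i=6 t=5 v=5: → [2,10); WM=4
i=7 t=7 v=5: → [2,11); WM=5
i=8 t=13 v=6: → [13,17); WM=11
i=9 t=14 v=5: → [13,18); WM=12
i=10 t=8 v=7: DROP (t<12-2); WM=12
i=11 t=14 v=1: → [13,18); WM=12
i=12 t=16 v=1: → [13,20); WM=14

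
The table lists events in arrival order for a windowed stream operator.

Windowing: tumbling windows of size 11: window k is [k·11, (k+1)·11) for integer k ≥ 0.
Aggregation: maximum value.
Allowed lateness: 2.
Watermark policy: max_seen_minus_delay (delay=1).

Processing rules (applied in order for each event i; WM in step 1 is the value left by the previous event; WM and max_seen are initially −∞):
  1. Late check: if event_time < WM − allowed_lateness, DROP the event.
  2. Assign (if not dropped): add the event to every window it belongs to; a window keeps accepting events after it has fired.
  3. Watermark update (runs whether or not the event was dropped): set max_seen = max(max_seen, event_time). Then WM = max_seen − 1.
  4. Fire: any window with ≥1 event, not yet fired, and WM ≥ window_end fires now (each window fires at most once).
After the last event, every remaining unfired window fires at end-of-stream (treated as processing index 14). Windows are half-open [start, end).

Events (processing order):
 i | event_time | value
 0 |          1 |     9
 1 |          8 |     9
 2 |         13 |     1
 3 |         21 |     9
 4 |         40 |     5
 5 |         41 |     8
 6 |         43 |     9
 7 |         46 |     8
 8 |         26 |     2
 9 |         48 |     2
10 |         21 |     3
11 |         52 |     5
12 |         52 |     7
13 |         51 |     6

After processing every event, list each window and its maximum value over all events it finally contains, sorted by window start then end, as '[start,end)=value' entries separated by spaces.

[0,11)=9 [11,22)=9 [33,44)=9 [44,55)=8

i=0 t=1 v=9: → [0,11); WM=0
i=1 t=8 v=9: → [0,11); WM=7
i=2 t=13 v=1: → [11,22); WM=12; [0,11) fires=9
i=3 t=21 v=9: → [11,22); WM=20
i=4 t=40 v=5: → [33,44); WM=39; [11,22) fires=9
i=5 t=41 v=8: → [33,44); WM=40
i=6 t=43 v=9: → [33,44); WM=42
i=7 t=46 v=8: → [44,55); WM=45; [33,44) fires=9
i=8 t=26 v=2: DROP (t<45-2); WM=45
i=9 t=48 v=2: → [44,55); WM=47
i=10 t=21 v=3: DROP (t<47-2); WM=47
i=11 t=52 v=5: → [44,55); WM=51
i=12 t=52 v=7: → [44,55); WM=51
i=13 t=51 v=6: → [44,55); WM=51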